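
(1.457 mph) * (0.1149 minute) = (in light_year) 4.746e-16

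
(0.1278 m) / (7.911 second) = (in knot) 0.0314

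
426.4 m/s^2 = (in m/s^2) 426.4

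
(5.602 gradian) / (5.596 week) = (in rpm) 2.483e-07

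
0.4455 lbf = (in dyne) 1.982e+05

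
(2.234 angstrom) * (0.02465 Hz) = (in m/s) 5.507e-12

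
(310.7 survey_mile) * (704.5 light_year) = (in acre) 8.235e+20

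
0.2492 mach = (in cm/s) 8485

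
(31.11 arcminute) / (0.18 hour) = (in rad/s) 1.397e-05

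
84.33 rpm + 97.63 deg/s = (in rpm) 100.6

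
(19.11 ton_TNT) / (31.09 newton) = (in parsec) 8.335e-08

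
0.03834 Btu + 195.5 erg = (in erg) 4.045e+08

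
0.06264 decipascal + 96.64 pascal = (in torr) 0.7249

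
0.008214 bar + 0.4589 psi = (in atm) 0.03933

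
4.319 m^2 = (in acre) 0.001067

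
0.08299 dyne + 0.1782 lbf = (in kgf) 0.08083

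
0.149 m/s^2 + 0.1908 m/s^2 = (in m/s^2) 0.3398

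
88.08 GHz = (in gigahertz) 88.08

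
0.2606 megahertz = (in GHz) 0.0002606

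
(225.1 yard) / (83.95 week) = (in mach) 1.191e-08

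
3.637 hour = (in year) 0.0004152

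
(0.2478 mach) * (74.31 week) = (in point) 1.075e+13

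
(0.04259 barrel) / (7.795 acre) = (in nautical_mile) 1.159e-10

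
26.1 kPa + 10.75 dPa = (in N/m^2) 2.61e+04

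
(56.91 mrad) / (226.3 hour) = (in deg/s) 4.002e-06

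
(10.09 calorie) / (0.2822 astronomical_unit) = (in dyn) 0.0001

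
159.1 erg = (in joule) 1.591e-05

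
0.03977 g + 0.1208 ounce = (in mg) 3464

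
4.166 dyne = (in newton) 4.166e-05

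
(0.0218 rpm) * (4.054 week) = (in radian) 5597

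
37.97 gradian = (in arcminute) 2050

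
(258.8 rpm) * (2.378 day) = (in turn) 8.862e+05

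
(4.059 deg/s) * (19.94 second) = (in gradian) 89.93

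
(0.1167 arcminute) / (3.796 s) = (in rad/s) 8.943e-06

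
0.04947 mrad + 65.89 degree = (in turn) 0.183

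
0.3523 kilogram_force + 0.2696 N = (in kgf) 0.3798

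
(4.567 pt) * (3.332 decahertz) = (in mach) 0.0001577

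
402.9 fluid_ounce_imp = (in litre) 11.45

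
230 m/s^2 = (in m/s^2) 230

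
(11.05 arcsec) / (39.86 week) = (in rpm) 2.122e-11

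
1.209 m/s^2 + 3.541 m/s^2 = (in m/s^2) 4.75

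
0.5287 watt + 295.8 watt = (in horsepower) 0.3974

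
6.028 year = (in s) 1.901e+08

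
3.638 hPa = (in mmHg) 2.729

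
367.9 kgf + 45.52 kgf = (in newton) 4054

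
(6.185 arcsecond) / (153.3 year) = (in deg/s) 3.554e-13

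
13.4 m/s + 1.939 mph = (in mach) 0.0419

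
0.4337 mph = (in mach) 0.0005694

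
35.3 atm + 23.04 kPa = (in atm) 35.53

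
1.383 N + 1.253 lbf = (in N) 6.957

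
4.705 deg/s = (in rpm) 0.7842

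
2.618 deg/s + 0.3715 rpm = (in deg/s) 4.847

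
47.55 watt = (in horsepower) 0.06377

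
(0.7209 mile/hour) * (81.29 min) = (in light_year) 1.661e-13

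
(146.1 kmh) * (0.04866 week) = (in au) 7.984e-06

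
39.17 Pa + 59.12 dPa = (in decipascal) 450.8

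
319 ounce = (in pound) 19.94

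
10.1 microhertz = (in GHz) 1.01e-14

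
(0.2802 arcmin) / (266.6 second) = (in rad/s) 3.057e-07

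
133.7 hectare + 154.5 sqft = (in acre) 330.4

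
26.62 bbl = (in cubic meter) 4.232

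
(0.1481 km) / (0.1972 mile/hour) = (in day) 0.01944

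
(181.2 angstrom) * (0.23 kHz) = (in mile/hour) 9.323e-06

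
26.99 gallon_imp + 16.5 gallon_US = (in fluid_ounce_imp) 6517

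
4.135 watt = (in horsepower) 0.005545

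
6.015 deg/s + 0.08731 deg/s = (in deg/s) 6.102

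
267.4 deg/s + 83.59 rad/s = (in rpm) 842.8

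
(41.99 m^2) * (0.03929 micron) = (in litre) 0.00165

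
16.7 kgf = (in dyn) 1.638e+07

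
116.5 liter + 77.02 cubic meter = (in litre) 7.714e+04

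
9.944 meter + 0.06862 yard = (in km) 0.01001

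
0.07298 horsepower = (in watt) 54.42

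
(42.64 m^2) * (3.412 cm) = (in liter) 1455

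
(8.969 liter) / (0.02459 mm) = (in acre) 0.09013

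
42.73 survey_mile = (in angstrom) 6.877e+14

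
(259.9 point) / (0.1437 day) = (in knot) 1.435e-05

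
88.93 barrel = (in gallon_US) 3735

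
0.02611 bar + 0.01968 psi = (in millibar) 27.47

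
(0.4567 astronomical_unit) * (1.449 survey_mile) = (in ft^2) 1.715e+15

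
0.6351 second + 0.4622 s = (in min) 0.01829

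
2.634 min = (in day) 0.001829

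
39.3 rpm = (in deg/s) 235.8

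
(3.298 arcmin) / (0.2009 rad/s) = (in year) 1.514e-10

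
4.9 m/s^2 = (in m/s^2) 4.9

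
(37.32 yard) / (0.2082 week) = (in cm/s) 0.0271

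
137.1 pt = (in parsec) 1.567e-18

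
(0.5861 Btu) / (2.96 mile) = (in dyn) 1.298e+04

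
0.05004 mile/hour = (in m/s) 0.02237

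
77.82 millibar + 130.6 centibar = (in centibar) 138.4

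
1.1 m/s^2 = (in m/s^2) 1.1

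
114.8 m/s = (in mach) 0.3372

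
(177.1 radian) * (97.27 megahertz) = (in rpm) 1.645e+11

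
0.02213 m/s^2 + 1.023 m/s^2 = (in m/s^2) 1.045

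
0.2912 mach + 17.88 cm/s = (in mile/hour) 222.2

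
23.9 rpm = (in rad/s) 2.503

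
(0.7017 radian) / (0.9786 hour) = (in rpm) 0.001902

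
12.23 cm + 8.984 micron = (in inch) 4.815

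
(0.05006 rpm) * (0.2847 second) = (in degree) 0.08551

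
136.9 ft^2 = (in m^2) 12.72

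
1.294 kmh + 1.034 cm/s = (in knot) 0.7188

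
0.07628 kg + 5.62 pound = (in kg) 2.625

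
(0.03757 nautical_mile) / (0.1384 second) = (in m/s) 502.7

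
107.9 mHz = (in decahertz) 0.01079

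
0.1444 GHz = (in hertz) 1.444e+08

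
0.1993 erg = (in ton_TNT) 4.763e-18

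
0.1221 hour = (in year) 1.394e-05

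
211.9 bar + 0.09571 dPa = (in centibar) 2.119e+04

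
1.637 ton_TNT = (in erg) 6.849e+16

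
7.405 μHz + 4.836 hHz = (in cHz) 4.836e+04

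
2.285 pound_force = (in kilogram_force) 1.036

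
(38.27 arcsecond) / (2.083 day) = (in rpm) 9.845e-09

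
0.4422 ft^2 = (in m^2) 0.04108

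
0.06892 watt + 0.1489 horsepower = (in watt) 111.1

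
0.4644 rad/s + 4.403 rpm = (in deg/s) 53.03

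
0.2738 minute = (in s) 16.43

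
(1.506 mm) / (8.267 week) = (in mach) 8.846e-13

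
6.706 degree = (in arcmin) 402.4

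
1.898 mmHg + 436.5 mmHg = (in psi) 8.477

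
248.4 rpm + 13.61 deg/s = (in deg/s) 1504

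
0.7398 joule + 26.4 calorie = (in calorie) 26.58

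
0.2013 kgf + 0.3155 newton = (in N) 2.29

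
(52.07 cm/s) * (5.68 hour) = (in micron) 1.065e+10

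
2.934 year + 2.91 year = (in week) 304.7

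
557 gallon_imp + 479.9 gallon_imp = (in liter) 4714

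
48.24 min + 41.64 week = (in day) 291.5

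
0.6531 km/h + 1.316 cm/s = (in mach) 0.0005714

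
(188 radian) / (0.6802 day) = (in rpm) 0.03055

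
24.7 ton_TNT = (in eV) 6.45e+29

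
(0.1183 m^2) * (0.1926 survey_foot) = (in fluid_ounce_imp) 244.4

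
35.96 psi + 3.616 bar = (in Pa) 6.095e+05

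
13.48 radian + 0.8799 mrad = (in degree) 772.4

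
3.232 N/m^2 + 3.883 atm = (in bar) 3.934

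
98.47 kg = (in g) 9.847e+04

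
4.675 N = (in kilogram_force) 0.4767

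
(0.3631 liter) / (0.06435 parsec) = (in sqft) 1.968e-18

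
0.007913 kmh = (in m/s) 0.002198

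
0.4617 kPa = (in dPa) 4617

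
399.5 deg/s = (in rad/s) 6.973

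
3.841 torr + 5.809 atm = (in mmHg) 4419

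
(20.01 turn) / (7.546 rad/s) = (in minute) 0.2777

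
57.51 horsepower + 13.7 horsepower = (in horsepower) 71.21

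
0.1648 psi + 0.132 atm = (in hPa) 145.1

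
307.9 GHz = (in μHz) 3.079e+17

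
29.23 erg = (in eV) 1.824e+13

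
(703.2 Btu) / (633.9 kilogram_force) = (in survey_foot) 391.6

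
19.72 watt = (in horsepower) 0.02644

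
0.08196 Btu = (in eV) 5.397e+20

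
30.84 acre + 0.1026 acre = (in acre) 30.94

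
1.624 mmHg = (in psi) 0.0314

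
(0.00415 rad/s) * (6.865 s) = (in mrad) 28.49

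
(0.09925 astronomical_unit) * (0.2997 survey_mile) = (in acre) 1.77e+09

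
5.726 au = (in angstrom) 8.566e+21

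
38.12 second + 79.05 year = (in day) 2.885e+04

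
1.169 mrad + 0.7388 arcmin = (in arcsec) 285.5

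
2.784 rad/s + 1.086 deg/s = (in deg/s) 160.6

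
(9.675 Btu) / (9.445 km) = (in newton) 1.081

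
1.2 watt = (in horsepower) 0.001609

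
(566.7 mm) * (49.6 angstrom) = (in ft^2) 3.026e-08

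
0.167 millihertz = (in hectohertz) 1.67e-06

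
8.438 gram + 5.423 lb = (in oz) 87.07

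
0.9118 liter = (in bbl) 0.005735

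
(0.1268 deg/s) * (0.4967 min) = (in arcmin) 226.7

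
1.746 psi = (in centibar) 12.04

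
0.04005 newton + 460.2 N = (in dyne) 4.602e+07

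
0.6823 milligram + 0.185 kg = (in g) 185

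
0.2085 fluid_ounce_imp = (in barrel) 3.726e-05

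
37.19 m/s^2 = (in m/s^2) 37.19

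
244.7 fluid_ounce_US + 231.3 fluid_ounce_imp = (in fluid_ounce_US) 466.9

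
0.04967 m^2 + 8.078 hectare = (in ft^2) 8.695e+05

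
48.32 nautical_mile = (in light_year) 9.459e-12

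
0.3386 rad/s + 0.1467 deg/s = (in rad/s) 0.3412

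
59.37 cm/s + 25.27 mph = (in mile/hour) 26.6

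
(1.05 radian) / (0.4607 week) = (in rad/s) 3.768e-06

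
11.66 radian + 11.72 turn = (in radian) 85.3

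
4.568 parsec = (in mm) 1.41e+20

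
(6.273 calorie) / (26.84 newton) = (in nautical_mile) 0.000528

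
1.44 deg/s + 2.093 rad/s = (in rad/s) 2.118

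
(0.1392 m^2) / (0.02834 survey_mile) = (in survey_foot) 0.01001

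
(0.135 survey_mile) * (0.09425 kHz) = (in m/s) 2.048e+04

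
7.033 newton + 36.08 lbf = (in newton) 167.5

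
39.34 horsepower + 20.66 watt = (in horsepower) 39.37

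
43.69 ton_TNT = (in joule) 1.828e+11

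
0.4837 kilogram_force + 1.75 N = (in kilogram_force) 0.6622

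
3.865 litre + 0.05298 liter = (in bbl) 0.02464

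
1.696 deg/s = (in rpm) 0.2827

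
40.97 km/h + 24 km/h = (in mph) 40.37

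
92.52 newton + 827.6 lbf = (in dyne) 3.774e+08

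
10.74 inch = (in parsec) 8.841e-18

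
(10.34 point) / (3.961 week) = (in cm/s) 1.523e-07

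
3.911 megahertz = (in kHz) 3911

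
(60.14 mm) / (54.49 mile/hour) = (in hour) 6.858e-07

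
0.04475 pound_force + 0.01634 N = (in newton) 0.2154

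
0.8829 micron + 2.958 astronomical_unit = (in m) 4.425e+11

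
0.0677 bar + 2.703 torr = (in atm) 0.07037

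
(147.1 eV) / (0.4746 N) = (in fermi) 0.04966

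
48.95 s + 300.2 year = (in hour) 2.63e+06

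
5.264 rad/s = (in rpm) 50.27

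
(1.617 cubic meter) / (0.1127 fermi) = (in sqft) 1.544e+17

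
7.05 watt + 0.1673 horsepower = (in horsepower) 0.1768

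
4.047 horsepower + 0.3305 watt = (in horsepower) 4.047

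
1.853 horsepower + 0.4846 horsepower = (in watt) 1743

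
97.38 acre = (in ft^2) 4.242e+06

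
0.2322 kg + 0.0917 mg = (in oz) 8.191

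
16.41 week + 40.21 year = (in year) 40.52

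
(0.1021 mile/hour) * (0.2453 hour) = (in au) 2.694e-10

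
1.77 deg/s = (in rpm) 0.295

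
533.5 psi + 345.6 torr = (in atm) 36.76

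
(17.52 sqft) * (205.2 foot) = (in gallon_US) 2.689e+04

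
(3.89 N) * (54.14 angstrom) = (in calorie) 5.034e-09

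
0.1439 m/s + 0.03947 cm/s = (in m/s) 0.1443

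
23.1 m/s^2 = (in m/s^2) 23.1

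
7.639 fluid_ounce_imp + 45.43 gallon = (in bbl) 1.083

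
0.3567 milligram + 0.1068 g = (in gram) 0.1072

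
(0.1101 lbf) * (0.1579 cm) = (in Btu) 7.33e-07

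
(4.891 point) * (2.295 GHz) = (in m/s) 3.96e+06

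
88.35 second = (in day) 0.001023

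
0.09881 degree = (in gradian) 0.1098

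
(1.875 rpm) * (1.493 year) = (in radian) 9.245e+06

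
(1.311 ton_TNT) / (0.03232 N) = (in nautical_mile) 9.164e+07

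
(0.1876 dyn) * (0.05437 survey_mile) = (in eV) 1.025e+15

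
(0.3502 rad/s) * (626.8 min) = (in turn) 2096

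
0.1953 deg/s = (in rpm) 0.03255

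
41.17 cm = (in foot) 1.351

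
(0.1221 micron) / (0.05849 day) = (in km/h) 8.698e-11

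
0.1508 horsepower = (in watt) 112.5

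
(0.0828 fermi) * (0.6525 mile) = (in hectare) 8.695e-18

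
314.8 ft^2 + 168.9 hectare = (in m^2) 1.689e+06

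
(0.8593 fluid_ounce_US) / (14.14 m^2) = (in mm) 0.001797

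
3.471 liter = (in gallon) 0.9169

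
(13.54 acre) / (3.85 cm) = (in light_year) 1.504e-10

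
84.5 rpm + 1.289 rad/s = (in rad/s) 10.14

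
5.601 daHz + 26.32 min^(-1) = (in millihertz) 5.645e+04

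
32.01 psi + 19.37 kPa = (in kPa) 240.1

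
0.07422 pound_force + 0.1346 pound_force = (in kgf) 0.09472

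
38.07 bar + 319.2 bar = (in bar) 357.3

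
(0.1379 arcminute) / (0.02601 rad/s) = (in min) 2.57e-05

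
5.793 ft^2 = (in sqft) 5.793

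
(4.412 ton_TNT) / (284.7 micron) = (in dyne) 6.484e+18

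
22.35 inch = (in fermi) 5.677e+14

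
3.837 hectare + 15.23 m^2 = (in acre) 9.485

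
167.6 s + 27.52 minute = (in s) 1819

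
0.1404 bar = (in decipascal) 1.404e+05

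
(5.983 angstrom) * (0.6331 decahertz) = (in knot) 7.363e-09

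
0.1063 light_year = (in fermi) 1.006e+30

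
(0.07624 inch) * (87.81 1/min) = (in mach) 8.323e-06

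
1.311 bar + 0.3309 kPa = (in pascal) 1.314e+05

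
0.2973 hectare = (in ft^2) 3.2e+04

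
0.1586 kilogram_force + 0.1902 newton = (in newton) 1.746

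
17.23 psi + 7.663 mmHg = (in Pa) 1.198e+05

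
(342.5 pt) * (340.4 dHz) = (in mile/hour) 9.2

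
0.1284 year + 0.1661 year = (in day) 107.5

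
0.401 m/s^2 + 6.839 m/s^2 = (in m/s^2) 7.24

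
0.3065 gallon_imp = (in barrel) 0.008764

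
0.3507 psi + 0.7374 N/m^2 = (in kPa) 2.419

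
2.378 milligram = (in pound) 5.243e-06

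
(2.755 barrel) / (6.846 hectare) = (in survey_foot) 2.099e-05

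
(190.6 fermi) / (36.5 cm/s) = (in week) 8.634e-19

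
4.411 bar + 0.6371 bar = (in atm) 4.982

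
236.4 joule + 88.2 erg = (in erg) 2.364e+09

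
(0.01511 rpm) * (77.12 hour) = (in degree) 2.517e+04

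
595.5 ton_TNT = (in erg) 2.492e+19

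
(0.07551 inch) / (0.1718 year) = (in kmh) 1.274e-09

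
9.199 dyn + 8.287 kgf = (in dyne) 8.127e+06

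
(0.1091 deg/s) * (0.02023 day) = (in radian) 3.328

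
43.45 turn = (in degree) 1.564e+04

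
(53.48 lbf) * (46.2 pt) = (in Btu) 0.003675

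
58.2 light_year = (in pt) 1.561e+21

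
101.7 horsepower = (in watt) 7.584e+04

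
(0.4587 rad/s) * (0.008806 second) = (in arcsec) 833.2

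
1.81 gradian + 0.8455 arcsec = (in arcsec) 5865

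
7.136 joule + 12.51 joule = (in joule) 19.65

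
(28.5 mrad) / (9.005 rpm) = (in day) 3.498e-07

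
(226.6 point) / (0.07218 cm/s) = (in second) 110.8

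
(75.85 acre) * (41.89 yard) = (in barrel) 7.395e+07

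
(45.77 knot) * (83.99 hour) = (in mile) 4424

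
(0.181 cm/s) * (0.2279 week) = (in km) 0.2495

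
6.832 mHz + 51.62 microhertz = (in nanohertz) 6.884e+06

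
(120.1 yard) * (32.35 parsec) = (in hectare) 1.096e+16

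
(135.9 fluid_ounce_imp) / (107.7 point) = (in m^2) 0.1016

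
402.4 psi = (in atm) 27.38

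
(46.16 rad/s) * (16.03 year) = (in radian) 2.333e+10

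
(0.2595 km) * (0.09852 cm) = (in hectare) 2.557e-05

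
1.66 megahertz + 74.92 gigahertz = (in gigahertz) 74.92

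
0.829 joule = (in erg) 8.29e+06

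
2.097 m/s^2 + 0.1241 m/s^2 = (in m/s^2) 2.221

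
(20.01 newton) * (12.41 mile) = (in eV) 2.494e+24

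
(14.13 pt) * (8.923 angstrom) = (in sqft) 4.788e-11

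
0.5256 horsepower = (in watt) 391.9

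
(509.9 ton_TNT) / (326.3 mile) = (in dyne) 4.063e+11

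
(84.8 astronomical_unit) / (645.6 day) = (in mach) 667.9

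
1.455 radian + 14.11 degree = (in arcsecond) 3.509e+05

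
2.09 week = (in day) 14.63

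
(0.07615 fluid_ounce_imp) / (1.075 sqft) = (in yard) 2.369e-05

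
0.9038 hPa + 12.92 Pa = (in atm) 0.001019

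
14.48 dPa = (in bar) 1.448e-05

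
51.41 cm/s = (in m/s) 0.5141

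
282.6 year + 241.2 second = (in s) 8.912e+09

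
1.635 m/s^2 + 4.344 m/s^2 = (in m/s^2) 5.979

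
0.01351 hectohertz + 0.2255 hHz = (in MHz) 2.39e-05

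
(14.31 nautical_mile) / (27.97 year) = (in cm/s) 0.003005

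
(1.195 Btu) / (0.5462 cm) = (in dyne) 2.308e+10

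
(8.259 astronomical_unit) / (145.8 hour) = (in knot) 4.576e+06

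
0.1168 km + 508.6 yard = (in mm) 5.819e+05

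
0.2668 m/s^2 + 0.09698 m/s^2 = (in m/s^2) 0.3638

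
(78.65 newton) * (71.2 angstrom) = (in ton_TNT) 1.338e-16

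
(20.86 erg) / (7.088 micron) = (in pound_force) 0.06616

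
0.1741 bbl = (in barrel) 0.1741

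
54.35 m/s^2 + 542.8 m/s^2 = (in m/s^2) 597.1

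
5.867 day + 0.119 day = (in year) 0.0164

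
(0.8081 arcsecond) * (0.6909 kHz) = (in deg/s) 0.1551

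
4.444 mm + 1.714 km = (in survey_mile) 1.065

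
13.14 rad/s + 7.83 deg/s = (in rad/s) 13.28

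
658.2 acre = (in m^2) 2.664e+06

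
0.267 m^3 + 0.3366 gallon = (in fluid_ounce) 9071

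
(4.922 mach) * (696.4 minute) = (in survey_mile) 4.351e+04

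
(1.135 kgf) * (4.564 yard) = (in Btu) 0.04403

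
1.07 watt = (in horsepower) 0.001435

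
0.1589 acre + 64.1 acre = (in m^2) 2.6e+05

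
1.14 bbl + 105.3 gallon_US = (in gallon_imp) 127.5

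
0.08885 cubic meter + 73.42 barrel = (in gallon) 3107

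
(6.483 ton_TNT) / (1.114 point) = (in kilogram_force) 7.038e+12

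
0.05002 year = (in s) 1.577e+06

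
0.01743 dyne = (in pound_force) 3.918e-08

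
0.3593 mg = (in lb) 7.921e-07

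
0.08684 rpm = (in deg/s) 0.521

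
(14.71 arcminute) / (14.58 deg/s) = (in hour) 4.671e-06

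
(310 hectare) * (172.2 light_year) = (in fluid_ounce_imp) 1.777e+29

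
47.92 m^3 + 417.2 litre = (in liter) 4.834e+04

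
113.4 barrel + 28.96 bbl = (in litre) 2.263e+04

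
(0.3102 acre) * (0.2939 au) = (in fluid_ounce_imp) 1.943e+18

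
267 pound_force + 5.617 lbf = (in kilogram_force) 123.7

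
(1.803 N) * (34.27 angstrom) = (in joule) 6.179e-09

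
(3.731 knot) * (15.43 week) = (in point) 5.077e+10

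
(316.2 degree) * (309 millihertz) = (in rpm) 16.28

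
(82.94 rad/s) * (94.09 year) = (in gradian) 1.567e+13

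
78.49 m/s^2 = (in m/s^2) 78.49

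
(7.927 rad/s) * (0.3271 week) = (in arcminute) 5.391e+09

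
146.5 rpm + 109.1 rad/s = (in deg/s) 7130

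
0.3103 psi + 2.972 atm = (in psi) 43.99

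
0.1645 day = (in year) 0.0004507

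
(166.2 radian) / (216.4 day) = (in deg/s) 0.0005093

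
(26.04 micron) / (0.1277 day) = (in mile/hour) 5.279e-09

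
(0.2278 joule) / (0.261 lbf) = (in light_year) 2.074e-17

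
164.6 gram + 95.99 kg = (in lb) 212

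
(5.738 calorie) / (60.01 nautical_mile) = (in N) 0.000216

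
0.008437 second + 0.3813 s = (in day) 4.511e-06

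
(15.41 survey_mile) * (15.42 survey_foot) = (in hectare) 11.66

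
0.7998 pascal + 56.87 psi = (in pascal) 3.921e+05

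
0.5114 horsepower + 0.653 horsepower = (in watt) 868.3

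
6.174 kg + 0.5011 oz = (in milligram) 6.188e+06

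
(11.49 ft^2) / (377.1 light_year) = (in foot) 9.816e-19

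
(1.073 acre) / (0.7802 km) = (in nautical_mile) 0.003005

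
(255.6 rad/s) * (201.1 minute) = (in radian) 3.084e+06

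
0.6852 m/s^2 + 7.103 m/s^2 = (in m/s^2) 7.788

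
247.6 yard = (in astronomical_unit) 1.513e-09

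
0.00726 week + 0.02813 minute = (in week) 0.007263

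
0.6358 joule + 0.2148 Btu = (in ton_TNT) 5.432e-08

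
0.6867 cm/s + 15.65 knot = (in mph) 18.03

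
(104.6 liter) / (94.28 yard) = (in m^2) 0.001213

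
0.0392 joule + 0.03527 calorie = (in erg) 1.868e+06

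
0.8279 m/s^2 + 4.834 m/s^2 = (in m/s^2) 5.662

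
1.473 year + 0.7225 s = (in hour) 1.29e+04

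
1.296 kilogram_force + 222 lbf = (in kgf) 102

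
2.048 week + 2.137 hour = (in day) 14.43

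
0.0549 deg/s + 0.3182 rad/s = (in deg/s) 18.29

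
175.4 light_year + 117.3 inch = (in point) 4.704e+21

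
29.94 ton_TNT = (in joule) 1.253e+11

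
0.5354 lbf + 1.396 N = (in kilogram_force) 0.3852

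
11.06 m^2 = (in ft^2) 119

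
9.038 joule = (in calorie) 2.16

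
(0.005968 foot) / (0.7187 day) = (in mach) 8.603e-11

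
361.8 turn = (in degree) 1.302e+05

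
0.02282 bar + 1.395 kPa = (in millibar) 36.77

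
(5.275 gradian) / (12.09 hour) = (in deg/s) 0.0001091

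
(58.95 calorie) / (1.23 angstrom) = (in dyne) 2.005e+17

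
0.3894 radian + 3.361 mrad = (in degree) 22.5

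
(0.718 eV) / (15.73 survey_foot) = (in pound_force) 5.394e-21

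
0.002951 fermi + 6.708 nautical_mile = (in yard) 1.359e+04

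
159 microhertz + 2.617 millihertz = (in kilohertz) 2.776e-06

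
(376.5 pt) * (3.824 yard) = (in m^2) 0.4644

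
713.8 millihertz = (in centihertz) 71.38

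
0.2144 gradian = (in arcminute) 11.58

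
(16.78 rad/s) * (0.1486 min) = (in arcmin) 5.143e+05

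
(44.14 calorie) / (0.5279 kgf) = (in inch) 1404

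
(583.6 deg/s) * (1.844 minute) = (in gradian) 7.174e+04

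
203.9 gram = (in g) 203.9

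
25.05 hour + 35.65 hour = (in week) 0.3613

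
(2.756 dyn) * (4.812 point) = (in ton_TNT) 1.118e-17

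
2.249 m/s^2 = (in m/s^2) 2.249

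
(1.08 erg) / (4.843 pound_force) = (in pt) 1.421e-05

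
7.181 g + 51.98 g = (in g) 59.16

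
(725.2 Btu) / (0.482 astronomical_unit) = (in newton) 1.061e-05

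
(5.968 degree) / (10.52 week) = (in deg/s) 9.38e-07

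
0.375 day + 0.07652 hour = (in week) 0.05403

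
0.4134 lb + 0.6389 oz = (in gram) 205.6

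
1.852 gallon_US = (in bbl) 0.0441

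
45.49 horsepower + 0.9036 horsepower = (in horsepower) 46.39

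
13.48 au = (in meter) 2.017e+12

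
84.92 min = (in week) 0.008425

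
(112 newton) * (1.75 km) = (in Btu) 185.8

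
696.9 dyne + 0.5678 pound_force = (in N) 2.533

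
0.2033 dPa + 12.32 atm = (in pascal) 1.248e+06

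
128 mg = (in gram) 0.128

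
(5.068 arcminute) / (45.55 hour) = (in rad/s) 8.99e-09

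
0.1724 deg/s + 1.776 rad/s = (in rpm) 16.99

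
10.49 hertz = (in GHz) 1.049e-08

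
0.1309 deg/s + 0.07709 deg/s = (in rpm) 0.03467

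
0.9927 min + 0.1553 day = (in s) 1.348e+04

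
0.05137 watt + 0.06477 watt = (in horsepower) 0.0001557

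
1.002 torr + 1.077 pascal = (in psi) 0.01953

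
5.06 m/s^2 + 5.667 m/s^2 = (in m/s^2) 10.73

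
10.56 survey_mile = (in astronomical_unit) 1.136e-07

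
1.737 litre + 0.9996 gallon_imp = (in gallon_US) 1.659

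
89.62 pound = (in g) 4.065e+04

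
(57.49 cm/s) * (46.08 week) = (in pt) 4.542e+10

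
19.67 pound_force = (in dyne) 8.75e+06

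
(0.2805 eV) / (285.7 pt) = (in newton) 4.459e-19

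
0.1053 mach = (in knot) 69.7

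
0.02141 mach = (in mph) 16.31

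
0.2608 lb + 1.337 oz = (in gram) 156.2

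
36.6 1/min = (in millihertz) 610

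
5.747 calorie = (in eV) 1.501e+20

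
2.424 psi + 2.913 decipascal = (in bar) 0.1671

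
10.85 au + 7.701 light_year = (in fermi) 7.286e+31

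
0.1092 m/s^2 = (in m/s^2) 0.1092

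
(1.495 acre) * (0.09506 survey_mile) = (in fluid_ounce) 3.13e+10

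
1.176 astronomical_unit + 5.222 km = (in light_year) 1.86e-05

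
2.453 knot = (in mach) 0.003706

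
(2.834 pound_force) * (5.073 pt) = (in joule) 0.02256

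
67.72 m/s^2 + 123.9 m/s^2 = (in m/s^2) 191.6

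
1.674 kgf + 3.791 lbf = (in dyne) 3.328e+06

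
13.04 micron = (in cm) 0.001304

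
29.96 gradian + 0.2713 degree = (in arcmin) 1634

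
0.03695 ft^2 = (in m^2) 0.003433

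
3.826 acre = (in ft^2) 1.667e+05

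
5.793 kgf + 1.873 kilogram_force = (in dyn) 7.518e+06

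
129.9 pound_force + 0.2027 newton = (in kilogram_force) 58.94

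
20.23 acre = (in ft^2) 8.812e+05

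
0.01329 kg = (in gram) 13.29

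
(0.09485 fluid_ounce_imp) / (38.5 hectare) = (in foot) 2.297e-11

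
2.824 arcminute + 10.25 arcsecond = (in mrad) 0.8712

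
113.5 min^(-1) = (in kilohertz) 0.001892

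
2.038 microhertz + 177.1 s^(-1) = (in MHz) 0.0001771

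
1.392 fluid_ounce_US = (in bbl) 0.0002589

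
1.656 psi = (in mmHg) 85.64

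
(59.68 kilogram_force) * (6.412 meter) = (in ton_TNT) 8.969e-07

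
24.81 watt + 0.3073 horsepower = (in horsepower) 0.3406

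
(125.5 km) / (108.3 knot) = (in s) 2253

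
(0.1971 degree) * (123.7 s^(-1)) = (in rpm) 4.064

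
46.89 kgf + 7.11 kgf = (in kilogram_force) 54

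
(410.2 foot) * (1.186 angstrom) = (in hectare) 1.483e-12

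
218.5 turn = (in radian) 1373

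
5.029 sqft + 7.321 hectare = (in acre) 18.09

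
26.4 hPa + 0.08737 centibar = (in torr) 20.46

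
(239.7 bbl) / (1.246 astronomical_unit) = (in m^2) 2.044e-10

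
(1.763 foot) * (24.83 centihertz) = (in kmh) 0.4803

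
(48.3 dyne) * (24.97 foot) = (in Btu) 3.484e-06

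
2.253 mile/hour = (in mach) 0.002958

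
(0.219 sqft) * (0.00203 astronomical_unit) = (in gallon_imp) 1.359e+09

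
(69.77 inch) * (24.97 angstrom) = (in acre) 1.093e-12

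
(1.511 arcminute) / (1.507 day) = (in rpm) 3.224e-08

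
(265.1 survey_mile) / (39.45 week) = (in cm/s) 1.788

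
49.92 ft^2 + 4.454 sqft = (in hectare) 0.0005052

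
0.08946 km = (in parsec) 2.899e-15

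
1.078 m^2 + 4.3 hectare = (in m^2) 4.3e+04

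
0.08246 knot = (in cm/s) 4.242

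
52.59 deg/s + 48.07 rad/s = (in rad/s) 48.99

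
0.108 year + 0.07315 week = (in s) 3.45e+06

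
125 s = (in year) 3.964e-06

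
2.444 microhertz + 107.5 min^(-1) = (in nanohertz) 1.792e+09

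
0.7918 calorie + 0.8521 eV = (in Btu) 0.00314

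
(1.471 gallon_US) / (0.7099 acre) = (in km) 1.938e-09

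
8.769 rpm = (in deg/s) 52.61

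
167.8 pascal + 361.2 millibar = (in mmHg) 272.2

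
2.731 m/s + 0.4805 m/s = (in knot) 6.243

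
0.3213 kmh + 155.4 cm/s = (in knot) 3.194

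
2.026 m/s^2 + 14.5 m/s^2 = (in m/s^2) 16.53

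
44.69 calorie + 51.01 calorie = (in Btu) 0.3795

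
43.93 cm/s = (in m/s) 0.4393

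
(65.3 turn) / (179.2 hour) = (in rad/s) 0.000636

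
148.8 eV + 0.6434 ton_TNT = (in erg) 2.692e+16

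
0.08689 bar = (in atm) 0.08575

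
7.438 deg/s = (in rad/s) 0.1298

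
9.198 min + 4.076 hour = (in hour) 4.229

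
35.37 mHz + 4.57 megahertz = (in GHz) 0.00457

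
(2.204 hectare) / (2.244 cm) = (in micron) 9.822e+11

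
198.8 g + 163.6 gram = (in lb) 0.799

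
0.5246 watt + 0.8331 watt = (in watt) 1.358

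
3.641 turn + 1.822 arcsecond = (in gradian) 1456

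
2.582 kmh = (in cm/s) 71.72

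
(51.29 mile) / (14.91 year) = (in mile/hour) 0.0003927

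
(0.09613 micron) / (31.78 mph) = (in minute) 1.128e-10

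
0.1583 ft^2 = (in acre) 3.634e-06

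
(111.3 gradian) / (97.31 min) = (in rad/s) 0.0002994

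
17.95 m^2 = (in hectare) 0.001795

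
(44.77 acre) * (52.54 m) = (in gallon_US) 2.515e+09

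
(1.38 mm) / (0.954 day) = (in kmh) 6.027e-08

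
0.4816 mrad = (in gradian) 0.03066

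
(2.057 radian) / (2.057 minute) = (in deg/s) 0.9549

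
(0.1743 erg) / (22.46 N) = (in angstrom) 7.76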